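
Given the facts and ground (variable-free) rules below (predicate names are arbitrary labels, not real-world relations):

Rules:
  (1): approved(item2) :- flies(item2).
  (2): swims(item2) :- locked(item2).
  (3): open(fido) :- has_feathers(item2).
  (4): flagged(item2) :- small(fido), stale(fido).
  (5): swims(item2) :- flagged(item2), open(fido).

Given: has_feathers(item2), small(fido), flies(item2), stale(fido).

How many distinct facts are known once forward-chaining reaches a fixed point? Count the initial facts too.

Round 1 — (1), (3), (4), derive approved(item2), open(fido), flagged(item2).
Round 2 — (5), derive swims(item2).
Closure: {approved(item2), flagged(item2), flies(item2), has_feathers(item2), open(fido), small(fido), stale(fido), swims(item2)} — 8 facts.

8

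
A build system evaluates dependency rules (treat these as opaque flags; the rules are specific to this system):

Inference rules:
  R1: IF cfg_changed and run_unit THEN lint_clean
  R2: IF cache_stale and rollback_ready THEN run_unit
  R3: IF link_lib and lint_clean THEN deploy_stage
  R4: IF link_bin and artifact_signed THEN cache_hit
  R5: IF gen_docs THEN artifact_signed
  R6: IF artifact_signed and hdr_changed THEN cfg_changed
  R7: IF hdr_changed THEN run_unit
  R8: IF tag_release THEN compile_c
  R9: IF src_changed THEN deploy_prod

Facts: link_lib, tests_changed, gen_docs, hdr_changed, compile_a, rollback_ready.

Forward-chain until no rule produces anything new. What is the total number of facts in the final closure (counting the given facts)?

[1] R5 [IF gen_docs THEN artifact_signed]; R7 [IF hdr_changed THEN run_unit]. ⇒ new: artifact_signed, run_unit.
[2] R6 [IF artifact_signed and hdr_changed THEN cfg_changed]. ⇒ new: cfg_changed.
[3] R1 [IF cfg_changed and run_unit THEN lint_clean]. ⇒ new: lint_clean.
[4] R3 [IF link_lib and lint_clean THEN deploy_stage]. ⇒ new: deploy_stage.
Closure: {artifact_signed, cfg_changed, compile_a, deploy_stage, gen_docs, hdr_changed, link_lib, lint_clean, rollback_ready, run_unit, tests_changed} — 11 facts.

11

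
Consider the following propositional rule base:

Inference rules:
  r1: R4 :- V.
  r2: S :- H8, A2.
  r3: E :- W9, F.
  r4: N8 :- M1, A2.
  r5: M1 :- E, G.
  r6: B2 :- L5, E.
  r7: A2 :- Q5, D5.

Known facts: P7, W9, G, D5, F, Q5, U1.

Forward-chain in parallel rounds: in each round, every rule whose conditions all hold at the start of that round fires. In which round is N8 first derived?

3

Round 1 fires r3, r7, giving E, A2.
Round 2 fires r5, giving M1.
Round 3 fires r4, giving N8.
N8 first appears in round 3.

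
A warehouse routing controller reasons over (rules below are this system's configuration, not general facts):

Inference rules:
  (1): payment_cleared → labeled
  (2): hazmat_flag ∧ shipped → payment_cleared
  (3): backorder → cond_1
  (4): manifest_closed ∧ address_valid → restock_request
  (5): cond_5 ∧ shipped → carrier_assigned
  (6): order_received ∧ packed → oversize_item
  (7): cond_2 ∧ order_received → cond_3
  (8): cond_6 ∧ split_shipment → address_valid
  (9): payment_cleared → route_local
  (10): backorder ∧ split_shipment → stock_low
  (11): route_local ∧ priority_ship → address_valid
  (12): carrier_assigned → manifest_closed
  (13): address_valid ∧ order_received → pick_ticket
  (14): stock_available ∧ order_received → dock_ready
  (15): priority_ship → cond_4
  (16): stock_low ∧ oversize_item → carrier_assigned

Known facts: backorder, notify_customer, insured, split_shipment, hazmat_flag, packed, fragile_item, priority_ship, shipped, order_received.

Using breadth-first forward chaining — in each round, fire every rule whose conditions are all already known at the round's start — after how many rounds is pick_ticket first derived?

Round 1 — (2), (3), (6), (10), (15), derive payment_cleared, cond_1, oversize_item, stock_low, cond_4.
Round 2 — (1), (9), (16), derive labeled, route_local, carrier_assigned.
Round 3 — (11), (12), derive address_valid, manifest_closed.
Round 4 — (4), (13), derive restock_request, pick_ticket.
pick_ticket first appears in round 4.

4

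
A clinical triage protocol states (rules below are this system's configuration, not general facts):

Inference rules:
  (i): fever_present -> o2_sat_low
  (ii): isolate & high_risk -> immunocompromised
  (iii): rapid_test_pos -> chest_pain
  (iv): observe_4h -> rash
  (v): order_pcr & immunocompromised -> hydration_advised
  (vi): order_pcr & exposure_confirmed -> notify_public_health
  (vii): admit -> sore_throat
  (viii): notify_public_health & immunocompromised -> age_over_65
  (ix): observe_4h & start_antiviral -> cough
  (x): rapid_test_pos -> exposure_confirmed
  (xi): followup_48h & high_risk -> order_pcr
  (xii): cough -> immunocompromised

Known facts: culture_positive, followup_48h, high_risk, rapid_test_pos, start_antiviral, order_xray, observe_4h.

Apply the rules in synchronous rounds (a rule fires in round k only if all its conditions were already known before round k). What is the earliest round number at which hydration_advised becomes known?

[1] (iii) [rapid_test_pos -> chest_pain]; (iv) [observe_4h -> rash]; (ix) [observe_4h & start_antiviral -> cough]; (x) [rapid_test_pos -> exposure_confirmed]; (xi) [followup_48h & high_risk -> order_pcr]. ⇒ new: chest_pain, rash, cough, exposure_confirmed, order_pcr.
[2] (vi) [order_pcr & exposure_confirmed -> notify_public_health]; (xii) [cough -> immunocompromised]. ⇒ new: notify_public_health, immunocompromised.
[3] (v) [order_pcr & immunocompromised -> hydration_advised]; (viii) [notify_public_health & immunocompromised -> age_over_65]. ⇒ new: hydration_advised, age_over_65.
hydration_advised first appears in round 3.

3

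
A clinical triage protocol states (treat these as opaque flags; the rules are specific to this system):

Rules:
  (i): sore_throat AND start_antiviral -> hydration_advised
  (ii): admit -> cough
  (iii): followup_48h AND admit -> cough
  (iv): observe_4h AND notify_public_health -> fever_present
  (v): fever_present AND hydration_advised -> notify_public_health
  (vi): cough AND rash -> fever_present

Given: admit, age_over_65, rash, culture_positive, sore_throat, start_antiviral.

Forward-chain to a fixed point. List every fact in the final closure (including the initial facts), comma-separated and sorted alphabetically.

admit, age_over_65, cough, culture_positive, fever_present, hydration_advised, notify_public_health, rash, sore_throat, start_antiviral

Round 1 fires (i), (ii), giving hydration_advised, cough.
Round 2 fires (vi), giving fever_present.
Round 3 fires (v), giving notify_public_health.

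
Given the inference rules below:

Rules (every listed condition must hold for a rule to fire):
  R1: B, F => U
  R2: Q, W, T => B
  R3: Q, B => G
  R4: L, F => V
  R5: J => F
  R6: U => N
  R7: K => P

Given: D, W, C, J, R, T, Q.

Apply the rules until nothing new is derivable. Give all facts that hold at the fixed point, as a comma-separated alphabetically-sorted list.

B, C, D, F, G, J, N, Q, R, T, U, W

Round 1 — R2, R5, derive B, F.
Round 2 — R1, R3, derive U, G.
Round 3 — R6, derive N.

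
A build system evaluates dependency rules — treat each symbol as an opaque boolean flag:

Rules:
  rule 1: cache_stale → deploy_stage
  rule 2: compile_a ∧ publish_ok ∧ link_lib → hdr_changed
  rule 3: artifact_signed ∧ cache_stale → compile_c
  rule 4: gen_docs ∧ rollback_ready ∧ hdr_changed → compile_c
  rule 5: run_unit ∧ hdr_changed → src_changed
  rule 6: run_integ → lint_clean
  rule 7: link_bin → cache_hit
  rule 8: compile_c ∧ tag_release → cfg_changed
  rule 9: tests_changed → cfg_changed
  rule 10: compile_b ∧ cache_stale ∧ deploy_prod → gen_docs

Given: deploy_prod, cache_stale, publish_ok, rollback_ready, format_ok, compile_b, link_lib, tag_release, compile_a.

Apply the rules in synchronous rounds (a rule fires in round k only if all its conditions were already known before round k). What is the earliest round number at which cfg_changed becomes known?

3

Round 1: rule 1 [cache_stale → deploy_stage]; rule 2 [compile_a ∧ publish_ok ∧ link_lib → hdr_changed]; rule 10 [compile_b ∧ cache_stale ∧ deploy_prod → gen_docs]. New: deploy_stage, hdr_changed, gen_docs.
Round 2: rule 4 [gen_docs ∧ rollback_ready ∧ hdr_changed → compile_c]. New: compile_c.
Round 3: rule 8 [compile_c ∧ tag_release → cfg_changed]. New: cfg_changed.
cfg_changed first appears in round 3.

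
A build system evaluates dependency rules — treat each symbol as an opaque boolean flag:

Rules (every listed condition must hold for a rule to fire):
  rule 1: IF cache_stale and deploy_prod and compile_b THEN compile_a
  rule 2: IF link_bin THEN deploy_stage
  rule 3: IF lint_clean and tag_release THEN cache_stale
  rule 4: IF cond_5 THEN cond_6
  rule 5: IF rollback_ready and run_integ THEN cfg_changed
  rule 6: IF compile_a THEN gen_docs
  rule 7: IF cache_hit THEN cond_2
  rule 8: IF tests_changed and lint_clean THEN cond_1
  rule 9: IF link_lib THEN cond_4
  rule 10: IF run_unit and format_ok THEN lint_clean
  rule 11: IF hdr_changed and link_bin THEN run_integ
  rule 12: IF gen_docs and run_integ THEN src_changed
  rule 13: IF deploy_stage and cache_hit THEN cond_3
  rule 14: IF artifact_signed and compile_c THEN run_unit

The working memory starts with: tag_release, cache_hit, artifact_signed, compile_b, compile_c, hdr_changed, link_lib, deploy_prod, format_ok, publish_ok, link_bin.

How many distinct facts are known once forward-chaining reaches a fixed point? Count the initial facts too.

22

Round 1: rule 2 [IF link_bin THEN deploy_stage]; rule 7 [IF cache_hit THEN cond_2]; rule 9 [IF link_lib THEN cond_4]; rule 11 [IF hdr_changed and link_bin THEN run_integ]; rule 14 [IF artifact_signed and compile_c THEN run_unit]. New: deploy_stage, cond_2, cond_4, run_integ, run_unit.
Round 2: rule 10 [IF run_unit and format_ok THEN lint_clean]; rule 13 [IF deploy_stage and cache_hit THEN cond_3]. New: lint_clean, cond_3.
Round 3: rule 3 [IF lint_clean and tag_release THEN cache_stale]. New: cache_stale.
Round 4: rule 1 [IF cache_stale and deploy_prod and compile_b THEN compile_a]. New: compile_a.
Round 5: rule 6 [IF compile_a THEN gen_docs]. New: gen_docs.
Round 6: rule 12 [IF gen_docs and run_integ THEN src_changed]. New: src_changed.
Closure: {artifact_signed, cache_hit, cache_stale, compile_a, compile_b, compile_c, cond_2, cond_3, cond_4, deploy_prod, deploy_stage, format_ok, gen_docs, hdr_changed, link_bin, link_lib, lint_clean, publish_ok, run_integ, run_unit, src_changed, tag_release} — 22 facts.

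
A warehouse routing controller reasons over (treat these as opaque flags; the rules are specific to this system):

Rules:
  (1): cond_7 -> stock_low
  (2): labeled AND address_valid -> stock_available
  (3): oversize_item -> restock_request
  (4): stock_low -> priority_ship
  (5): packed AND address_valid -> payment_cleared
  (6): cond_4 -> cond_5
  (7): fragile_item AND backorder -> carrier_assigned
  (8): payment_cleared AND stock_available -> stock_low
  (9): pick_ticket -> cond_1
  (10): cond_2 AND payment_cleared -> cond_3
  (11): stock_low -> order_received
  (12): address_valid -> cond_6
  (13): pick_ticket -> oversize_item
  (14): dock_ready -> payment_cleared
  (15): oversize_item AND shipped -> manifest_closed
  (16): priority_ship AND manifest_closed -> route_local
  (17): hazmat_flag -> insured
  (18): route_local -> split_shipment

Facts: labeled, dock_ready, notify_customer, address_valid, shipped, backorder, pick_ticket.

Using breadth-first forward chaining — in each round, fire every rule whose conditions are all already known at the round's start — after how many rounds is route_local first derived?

4

Round 1: (2) [labeled AND address_valid -> stock_available]; (9) [pick_ticket -> cond_1]; (12) [address_valid -> cond_6]; (13) [pick_ticket -> oversize_item]; (14) [dock_ready -> payment_cleared]. New: stock_available, cond_1, cond_6, oversize_item, payment_cleared.
Round 2: (3) [oversize_item -> restock_request]; (8) [payment_cleared AND stock_available -> stock_low]; (15) [oversize_item AND shipped -> manifest_closed]. New: restock_request, stock_low, manifest_closed.
Round 3: (4) [stock_low -> priority_ship]; (11) [stock_low -> order_received]. New: priority_ship, order_received.
Round 4: (16) [priority_ship AND manifest_closed -> route_local]. New: route_local.
route_local first appears in round 4.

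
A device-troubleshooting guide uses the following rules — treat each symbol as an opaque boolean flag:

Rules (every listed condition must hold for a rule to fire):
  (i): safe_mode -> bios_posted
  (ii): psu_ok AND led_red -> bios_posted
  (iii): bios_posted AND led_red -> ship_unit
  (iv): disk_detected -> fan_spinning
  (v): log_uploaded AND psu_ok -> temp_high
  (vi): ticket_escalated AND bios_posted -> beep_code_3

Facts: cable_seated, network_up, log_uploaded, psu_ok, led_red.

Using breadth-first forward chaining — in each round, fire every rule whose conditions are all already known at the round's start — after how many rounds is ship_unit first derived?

Round 1: (ii) [psu_ok AND led_red -> bios_posted]; (v) [log_uploaded AND psu_ok -> temp_high]. Adds bios_posted, temp_high.
Round 2: (iii) [bios_posted AND led_red -> ship_unit]. Adds ship_unit.
ship_unit first appears in round 2.

2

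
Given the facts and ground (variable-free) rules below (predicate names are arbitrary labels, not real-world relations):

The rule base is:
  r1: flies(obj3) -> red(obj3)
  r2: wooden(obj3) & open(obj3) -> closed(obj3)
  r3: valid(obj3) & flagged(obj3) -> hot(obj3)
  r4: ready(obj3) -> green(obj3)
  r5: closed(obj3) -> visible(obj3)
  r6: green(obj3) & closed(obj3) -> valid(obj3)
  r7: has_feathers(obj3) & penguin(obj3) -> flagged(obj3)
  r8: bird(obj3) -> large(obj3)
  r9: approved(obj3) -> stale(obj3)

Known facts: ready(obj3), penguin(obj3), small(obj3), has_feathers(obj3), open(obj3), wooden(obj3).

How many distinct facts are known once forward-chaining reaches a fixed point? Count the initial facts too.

12

Round 1: r2 [wooden(obj3) & open(obj3) -> closed(obj3)]; r4 [ready(obj3) -> green(obj3)]; r7 [has_feathers(obj3) & penguin(obj3) -> flagged(obj3)]. New: closed(obj3), green(obj3), flagged(obj3).
Round 2: r5 [closed(obj3) -> visible(obj3)]; r6 [green(obj3) & closed(obj3) -> valid(obj3)]. New: visible(obj3), valid(obj3).
Round 3: r3 [valid(obj3) & flagged(obj3) -> hot(obj3)]. New: hot(obj3).
Closure: {closed(obj3), flagged(obj3), green(obj3), has_feathers(obj3), hot(obj3), open(obj3), penguin(obj3), ready(obj3), small(obj3), valid(obj3), visible(obj3), wooden(obj3)} — 12 facts.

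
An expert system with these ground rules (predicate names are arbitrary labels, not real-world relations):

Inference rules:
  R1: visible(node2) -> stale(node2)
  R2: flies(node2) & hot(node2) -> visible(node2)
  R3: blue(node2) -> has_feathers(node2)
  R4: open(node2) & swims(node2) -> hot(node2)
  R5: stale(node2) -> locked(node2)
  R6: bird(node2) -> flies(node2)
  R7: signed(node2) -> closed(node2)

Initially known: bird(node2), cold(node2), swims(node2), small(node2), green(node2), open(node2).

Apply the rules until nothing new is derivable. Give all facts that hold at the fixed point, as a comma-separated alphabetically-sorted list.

Round 1: R4 [open(node2) & swims(node2) -> hot(node2)]; R6 [bird(node2) -> flies(node2)]. New: hot(node2), flies(node2).
Round 2: R2 [flies(node2) & hot(node2) -> visible(node2)]. New: visible(node2).
Round 3: R1 [visible(node2) -> stale(node2)]. New: stale(node2).
Round 4: R5 [stale(node2) -> locked(node2)]. New: locked(node2).

bird(node2), cold(node2), flies(node2), green(node2), hot(node2), locked(node2), open(node2), small(node2), stale(node2), swims(node2), visible(node2)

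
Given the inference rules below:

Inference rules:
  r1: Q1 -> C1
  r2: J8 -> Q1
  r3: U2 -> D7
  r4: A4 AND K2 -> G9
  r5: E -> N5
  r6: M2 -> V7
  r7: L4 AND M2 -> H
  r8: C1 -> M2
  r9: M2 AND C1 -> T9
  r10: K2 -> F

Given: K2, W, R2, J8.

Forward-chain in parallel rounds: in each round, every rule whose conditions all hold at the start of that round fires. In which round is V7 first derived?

[1] r2 [J8 -> Q1]; r10 [K2 -> F]. ⇒ new: Q1, F.
[2] r1 [Q1 -> C1]. ⇒ new: C1.
[3] r8 [C1 -> M2]. ⇒ new: M2.
[4] r6 [M2 -> V7]; r9 [M2 AND C1 -> T9]. ⇒ new: V7, T9.
V7 first appears in round 4.

4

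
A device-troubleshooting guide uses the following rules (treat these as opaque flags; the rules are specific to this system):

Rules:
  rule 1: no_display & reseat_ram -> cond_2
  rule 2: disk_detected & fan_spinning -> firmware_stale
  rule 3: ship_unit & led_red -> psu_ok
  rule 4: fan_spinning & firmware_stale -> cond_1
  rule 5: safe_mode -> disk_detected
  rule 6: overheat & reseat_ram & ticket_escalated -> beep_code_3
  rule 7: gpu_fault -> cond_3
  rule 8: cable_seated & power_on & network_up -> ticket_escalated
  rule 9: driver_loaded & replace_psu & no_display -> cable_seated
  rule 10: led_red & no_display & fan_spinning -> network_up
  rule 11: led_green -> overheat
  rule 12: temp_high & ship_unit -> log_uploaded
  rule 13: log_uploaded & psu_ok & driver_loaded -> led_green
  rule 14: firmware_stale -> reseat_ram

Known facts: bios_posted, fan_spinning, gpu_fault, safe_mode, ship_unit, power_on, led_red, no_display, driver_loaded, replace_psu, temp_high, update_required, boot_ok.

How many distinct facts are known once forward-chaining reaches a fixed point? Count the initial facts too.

Round 1: rule 3 [ship_unit & led_red -> psu_ok]; rule 5 [safe_mode -> disk_detected]; rule 7 [gpu_fault -> cond_3]; rule 9 [driver_loaded & replace_psu & no_display -> cable_seated]; rule 10 [led_red & no_display & fan_spinning -> network_up]; rule 12 [temp_high & ship_unit -> log_uploaded]. New: psu_ok, disk_detected, cond_3, cable_seated, network_up, log_uploaded.
Round 2: rule 2 [disk_detected & fan_spinning -> firmware_stale]; rule 8 [cable_seated & power_on & network_up -> ticket_escalated]; rule 13 [log_uploaded & psu_ok & driver_loaded -> led_green]. New: firmware_stale, ticket_escalated, led_green.
Round 3: rule 4 [fan_spinning & firmware_stale -> cond_1]; rule 11 [led_green -> overheat]; rule 14 [firmware_stale -> reseat_ram]. New: cond_1, overheat, reseat_ram.
Round 4: rule 1 [no_display & reseat_ram -> cond_2]; rule 6 [overheat & reseat_ram & ticket_escalated -> beep_code_3]. New: cond_2, beep_code_3.
Closure: {beep_code_3, bios_posted, boot_ok, cable_seated, cond_1, cond_2, cond_3, disk_detected, driver_loaded, fan_spinning, firmware_stale, gpu_fault, led_green, led_red, log_uploaded, network_up, no_display, overheat, power_on, psu_ok, replace_psu, reseat_ram, safe_mode, ship_unit, temp_high, ticket_escalated, update_required} — 27 facts.

27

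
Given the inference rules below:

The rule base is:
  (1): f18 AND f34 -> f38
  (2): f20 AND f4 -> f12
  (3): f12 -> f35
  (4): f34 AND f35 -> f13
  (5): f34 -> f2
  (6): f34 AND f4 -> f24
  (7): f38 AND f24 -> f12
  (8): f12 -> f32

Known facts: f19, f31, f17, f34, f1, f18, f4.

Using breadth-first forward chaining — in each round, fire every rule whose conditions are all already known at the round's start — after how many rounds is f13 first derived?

4

[1] (1) [f18 AND f34 -> f38]; (5) [f34 -> f2]; (6) [f34 AND f4 -> f24]. ⇒ new: f38, f2, f24.
[2] (7) [f38 AND f24 -> f12]. ⇒ new: f12.
[3] (3) [f12 -> f35]; (8) [f12 -> f32]. ⇒ new: f35, f32.
[4] (4) [f34 AND f35 -> f13]. ⇒ new: f13.
f13 first appears in round 4.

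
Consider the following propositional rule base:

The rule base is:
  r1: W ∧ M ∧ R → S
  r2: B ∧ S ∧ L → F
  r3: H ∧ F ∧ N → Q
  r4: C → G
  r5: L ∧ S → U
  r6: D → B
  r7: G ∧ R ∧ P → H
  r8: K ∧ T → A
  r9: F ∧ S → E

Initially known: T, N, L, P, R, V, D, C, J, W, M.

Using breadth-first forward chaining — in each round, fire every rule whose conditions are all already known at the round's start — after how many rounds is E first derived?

3

Round 1 fires r1, r4, r6, giving S, G, B.
Round 2 fires r2, r5, r7, giving F, U, H.
Round 3 fires r3, r9, giving Q, E.
E first appears in round 3.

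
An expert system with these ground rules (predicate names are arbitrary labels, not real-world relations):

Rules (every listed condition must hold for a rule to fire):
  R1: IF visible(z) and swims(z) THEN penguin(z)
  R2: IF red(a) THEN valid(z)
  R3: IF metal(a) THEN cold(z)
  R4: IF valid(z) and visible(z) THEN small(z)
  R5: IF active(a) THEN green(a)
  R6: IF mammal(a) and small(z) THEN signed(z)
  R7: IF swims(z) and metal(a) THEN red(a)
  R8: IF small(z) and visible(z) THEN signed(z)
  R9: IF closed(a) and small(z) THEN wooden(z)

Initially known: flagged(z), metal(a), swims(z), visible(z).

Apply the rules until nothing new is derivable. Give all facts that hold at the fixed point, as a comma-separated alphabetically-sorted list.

cold(z), flagged(z), metal(a), penguin(z), red(a), signed(z), small(z), swims(z), valid(z), visible(z)

[1] R1 [IF visible(z) and swims(z) THEN penguin(z)]; R3 [IF metal(a) THEN cold(z)]; R7 [IF swims(z) and metal(a) THEN red(a)]. ⇒ new: penguin(z), cold(z), red(a).
[2] R2 [IF red(a) THEN valid(z)]. ⇒ new: valid(z).
[3] R4 [IF valid(z) and visible(z) THEN small(z)]. ⇒ new: small(z).
[4] R8 [IF small(z) and visible(z) THEN signed(z)]. ⇒ new: signed(z).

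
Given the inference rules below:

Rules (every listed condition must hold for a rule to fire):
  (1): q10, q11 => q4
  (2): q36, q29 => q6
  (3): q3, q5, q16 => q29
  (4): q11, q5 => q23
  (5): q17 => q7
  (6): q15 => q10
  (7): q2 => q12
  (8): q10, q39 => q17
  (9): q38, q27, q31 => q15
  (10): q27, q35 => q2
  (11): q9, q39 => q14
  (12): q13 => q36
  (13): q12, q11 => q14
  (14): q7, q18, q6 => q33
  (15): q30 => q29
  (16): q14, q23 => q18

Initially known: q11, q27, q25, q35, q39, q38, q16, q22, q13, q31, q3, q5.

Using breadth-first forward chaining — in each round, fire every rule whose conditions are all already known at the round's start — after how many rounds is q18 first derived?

Round 1: (3) [q3, q5, q16 => q29]; (4) [q11, q5 => q23]; (9) [q38, q27, q31 => q15]; (10) [q27, q35 => q2]; (12) [q13 => q36]. New: q29, q23, q15, q2, q36.
Round 2: (2) [q36, q29 => q6]; (6) [q15 => q10]; (7) [q2 => q12]. New: q6, q10, q12.
Round 3: (1) [q10, q11 => q4]; (8) [q10, q39 => q17]; (13) [q12, q11 => q14]. New: q4, q17, q14.
Round 4: (5) [q17 => q7]; (16) [q14, q23 => q18]. New: q7, q18.
q18 first appears in round 4.

4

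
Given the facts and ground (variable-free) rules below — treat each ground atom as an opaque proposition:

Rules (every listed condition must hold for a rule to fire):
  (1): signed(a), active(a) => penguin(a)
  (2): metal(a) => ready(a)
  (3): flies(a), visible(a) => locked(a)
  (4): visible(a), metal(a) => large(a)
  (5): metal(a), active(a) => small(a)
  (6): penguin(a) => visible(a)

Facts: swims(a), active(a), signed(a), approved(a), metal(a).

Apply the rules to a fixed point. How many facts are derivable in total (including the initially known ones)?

10

Round 1 — (1), (2), (5), derive penguin(a), ready(a), small(a).
Round 2 — (6), derive visible(a).
Round 3 — (4), derive large(a).
Closure: {active(a), approved(a), large(a), metal(a), penguin(a), ready(a), signed(a), small(a), swims(a), visible(a)} — 10 facts.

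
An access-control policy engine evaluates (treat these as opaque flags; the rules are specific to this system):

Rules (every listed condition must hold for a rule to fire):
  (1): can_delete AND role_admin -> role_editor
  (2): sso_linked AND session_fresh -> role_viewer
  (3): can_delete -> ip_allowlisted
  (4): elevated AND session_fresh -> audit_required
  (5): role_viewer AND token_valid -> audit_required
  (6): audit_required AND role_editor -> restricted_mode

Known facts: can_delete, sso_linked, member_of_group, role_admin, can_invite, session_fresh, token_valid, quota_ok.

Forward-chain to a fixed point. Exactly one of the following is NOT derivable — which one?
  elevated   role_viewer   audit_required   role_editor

Round 1 — (1), (2), (3), derive role_editor, role_viewer, ip_allowlisted.
Round 2 — (5), derive audit_required.
Round 3 — (6), derive restricted_mode.
Derived: role_editor (round 1), role_viewer (round 1), audit_required (round 2). elevated never appears in any round.

elevated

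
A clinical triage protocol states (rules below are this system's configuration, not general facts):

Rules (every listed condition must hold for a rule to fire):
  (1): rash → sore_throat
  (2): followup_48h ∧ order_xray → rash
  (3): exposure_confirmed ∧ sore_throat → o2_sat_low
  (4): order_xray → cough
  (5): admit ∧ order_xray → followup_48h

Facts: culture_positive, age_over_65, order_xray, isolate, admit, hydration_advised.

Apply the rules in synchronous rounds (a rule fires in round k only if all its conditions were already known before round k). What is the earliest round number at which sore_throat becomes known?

3

Round 1 fires (4), (5), giving cough, followup_48h.
Round 2 fires (2), giving rash.
Round 3 fires (1), giving sore_throat.
sore_throat first appears in round 3.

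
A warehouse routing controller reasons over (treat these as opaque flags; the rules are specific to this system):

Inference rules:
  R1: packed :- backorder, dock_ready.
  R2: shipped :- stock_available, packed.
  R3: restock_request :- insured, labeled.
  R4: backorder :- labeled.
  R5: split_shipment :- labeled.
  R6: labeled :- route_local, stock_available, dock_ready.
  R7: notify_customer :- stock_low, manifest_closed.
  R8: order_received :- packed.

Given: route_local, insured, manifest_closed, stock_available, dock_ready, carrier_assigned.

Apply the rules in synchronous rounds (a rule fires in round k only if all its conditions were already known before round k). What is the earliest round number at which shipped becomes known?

4

Round 1: R6 [labeled :- route_local, stock_available, dock_ready.]. Adds labeled.
Round 2: R3 [restock_request :- insured, labeled.]; R4 [backorder :- labeled.]; R5 [split_shipment :- labeled.]. Adds restock_request, backorder, split_shipment.
Round 3: R1 [packed :- backorder, dock_ready.]. Adds packed.
Round 4: R2 [shipped :- stock_available, packed.]; R8 [order_received :- packed.]. Adds shipped, order_received.
shipped first appears in round 4.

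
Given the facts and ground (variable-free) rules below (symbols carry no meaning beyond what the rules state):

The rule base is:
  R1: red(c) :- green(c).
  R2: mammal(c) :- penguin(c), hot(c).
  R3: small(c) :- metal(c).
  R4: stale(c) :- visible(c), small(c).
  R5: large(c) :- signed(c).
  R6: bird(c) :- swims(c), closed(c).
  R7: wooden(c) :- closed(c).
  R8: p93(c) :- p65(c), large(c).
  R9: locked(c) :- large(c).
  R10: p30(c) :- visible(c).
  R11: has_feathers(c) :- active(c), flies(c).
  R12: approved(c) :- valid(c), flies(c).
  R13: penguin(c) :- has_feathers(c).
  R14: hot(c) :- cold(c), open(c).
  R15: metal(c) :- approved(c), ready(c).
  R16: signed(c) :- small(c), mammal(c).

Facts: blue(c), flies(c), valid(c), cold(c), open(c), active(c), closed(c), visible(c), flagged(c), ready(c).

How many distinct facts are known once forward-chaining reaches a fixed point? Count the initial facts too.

Round 1 — R7, R10, R11, R12, R14, derive wooden(c), p30(c), has_feathers(c), approved(c), hot(c).
Round 2 — R13, R15, derive penguin(c), metal(c).
Round 3 — R2, R3, derive mammal(c), small(c).
Round 4 — R4, R16, derive stale(c), signed(c).
Round 5 — R5, derive large(c).
Round 6 — R9, derive locked(c).
Closure: {active(c), approved(c), blue(c), closed(c), cold(c), flagged(c), flies(c), has_feathers(c), hot(c), large(c), locked(c), mammal(c), metal(c), open(c), p30(c), penguin(c), ready(c), signed(c), small(c), stale(c), valid(c), visible(c), wooden(c)} — 23 facts.

23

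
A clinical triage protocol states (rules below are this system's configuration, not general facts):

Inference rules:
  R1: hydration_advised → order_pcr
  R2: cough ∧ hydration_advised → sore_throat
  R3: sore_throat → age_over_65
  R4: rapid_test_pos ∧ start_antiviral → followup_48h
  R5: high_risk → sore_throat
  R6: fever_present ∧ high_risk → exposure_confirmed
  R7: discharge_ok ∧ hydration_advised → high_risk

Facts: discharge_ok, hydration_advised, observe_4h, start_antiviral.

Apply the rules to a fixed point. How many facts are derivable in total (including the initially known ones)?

8

Round 1 fires R1, R7, giving order_pcr, high_risk.
Round 2 fires R5, giving sore_throat.
Round 3 fires R3, giving age_over_65.
Closure: {age_over_65, discharge_ok, high_risk, hydration_advised, observe_4h, order_pcr, sore_throat, start_antiviral} — 8 facts.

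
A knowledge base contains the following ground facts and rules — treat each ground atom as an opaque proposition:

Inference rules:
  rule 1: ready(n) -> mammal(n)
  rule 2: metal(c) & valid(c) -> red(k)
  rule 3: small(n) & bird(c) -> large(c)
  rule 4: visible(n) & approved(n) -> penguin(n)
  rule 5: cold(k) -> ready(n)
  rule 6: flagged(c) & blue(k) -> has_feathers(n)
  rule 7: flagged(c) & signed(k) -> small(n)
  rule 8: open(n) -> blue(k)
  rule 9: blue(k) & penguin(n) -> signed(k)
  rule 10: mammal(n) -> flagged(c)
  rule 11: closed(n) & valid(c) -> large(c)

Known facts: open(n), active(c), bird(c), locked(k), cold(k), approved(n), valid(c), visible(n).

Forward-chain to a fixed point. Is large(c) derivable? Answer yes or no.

Round 1 — rule 4, rule 5, rule 8, derive penguin(n), ready(n), blue(k).
Round 2 — rule 1, rule 9, derive mammal(n), signed(k).
Round 3 — rule 10, derive flagged(c).
Round 4 — rule 6, rule 7, derive has_feathers(n), small(n).
Round 5 — rule 3, derive large(c).
large(c) appears in round 5, so it is derivable.

yes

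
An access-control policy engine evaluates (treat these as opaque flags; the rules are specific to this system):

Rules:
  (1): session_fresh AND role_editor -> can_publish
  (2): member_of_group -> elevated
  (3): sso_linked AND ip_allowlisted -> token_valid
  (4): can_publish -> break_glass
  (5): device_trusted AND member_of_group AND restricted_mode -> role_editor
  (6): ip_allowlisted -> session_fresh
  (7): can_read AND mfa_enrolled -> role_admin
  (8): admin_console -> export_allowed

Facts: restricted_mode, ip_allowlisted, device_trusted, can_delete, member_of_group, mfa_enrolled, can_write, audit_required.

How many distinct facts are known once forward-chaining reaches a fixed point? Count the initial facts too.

Round 1: (2) [member_of_group -> elevated]; (5) [device_trusted AND member_of_group AND restricted_mode -> role_editor]; (6) [ip_allowlisted -> session_fresh]. Adds elevated, role_editor, session_fresh.
Round 2: (1) [session_fresh AND role_editor -> can_publish]. Adds can_publish.
Round 3: (4) [can_publish -> break_glass]. Adds break_glass.
Closure: {audit_required, break_glass, can_delete, can_publish, can_write, device_trusted, elevated, ip_allowlisted, member_of_group, mfa_enrolled, restricted_mode, role_editor, session_fresh} — 13 facts.

13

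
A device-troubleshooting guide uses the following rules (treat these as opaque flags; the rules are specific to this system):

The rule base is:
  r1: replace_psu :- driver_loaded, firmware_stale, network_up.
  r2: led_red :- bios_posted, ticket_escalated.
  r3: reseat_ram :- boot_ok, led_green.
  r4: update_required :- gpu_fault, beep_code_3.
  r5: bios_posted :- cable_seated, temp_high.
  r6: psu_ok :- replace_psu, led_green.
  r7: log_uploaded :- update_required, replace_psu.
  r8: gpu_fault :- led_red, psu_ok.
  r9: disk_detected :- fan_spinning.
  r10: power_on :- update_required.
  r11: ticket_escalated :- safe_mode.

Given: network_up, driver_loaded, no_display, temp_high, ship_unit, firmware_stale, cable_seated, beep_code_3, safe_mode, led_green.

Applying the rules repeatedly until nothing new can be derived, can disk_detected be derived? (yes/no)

no

Round 1 — r1, r5, r11, derive replace_psu, bios_posted, ticket_escalated.
Round 2 — r2, r6, derive led_red, psu_ok.
Round 3 — r8, derive gpu_fault.
Round 4 — r4, derive update_required.
Round 5 — r7, r10, derive log_uploaded, power_on.
Fixed point reached. disk_detected is concluded only by r9; r9 needs fan_spinning (never derived).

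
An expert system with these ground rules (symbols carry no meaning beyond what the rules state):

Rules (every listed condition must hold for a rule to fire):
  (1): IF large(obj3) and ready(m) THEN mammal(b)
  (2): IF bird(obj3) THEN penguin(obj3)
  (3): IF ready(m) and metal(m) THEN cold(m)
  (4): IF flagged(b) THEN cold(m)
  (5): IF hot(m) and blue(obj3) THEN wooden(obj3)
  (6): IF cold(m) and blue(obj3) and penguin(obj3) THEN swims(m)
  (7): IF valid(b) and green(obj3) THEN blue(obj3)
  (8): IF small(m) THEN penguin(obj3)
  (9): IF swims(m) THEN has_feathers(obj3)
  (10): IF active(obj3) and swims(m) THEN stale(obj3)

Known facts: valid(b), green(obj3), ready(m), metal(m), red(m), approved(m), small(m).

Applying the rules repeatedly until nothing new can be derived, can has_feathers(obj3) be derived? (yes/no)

yes

Round 1: (3) [IF ready(m) and metal(m) THEN cold(m)]; (7) [IF valid(b) and green(obj3) THEN blue(obj3)]; (8) [IF small(m) THEN penguin(obj3)]. Adds cold(m), blue(obj3), penguin(obj3).
Round 2: (6) [IF cold(m) and blue(obj3) and penguin(obj3) THEN swims(m)]. Adds swims(m).
Round 3: (9) [IF swims(m) THEN has_feathers(obj3)]. Adds has_feathers(obj3).
has_feathers(obj3) appears in round 3, so it is derivable.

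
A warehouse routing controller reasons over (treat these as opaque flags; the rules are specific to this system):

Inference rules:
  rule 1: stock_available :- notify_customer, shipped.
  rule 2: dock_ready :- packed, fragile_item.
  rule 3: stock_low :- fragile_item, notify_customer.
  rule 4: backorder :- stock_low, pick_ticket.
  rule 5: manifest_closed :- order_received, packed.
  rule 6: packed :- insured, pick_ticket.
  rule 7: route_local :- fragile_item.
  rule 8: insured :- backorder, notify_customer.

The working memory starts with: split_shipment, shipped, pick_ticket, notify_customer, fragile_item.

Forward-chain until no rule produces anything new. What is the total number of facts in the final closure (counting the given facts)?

Round 1 — rule 1, rule 3, rule 7, derive stock_available, stock_low, route_local.
Round 2 — rule 4, derive backorder.
Round 3 — rule 8, derive insured.
Round 4 — rule 6, derive packed.
Round 5 — rule 2, derive dock_ready.
Closure: {backorder, dock_ready, fragile_item, insured, notify_customer, packed, pick_ticket, route_local, shipped, split_shipment, stock_available, stock_low} — 12 facts.

12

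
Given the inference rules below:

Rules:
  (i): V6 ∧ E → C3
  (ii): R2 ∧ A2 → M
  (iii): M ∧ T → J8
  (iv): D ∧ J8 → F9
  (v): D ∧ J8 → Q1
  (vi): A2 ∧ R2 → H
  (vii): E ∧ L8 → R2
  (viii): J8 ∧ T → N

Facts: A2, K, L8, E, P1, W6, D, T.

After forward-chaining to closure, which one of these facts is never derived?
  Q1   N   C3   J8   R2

C3

Round 1: (vii) [E ∧ L8 → R2]. New: R2.
Round 2: (ii) [R2 ∧ A2 → M]; (vi) [A2 ∧ R2 → H]. New: M, H.
Round 3: (iii) [M ∧ T → J8]. New: J8.
Round 4: (iv) [D ∧ J8 → F9]; (v) [D ∧ J8 → Q1]; (viii) [J8 ∧ T → N]. New: F9, Q1, N.
Derived: J8 (round 3), Q1 (round 4), R2 (round 1), N (round 4). C3 never appears in any round.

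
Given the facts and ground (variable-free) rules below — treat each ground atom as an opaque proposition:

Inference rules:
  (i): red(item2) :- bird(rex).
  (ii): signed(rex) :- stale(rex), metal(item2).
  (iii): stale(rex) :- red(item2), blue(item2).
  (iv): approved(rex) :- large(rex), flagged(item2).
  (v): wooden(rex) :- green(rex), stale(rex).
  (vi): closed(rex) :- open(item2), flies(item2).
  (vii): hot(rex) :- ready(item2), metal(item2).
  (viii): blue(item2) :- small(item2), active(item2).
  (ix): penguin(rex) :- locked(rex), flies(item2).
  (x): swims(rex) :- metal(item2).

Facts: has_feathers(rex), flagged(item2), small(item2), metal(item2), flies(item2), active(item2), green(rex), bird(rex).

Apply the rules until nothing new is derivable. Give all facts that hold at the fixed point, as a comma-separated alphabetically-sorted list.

active(item2), bird(rex), blue(item2), flagged(item2), flies(item2), green(rex), has_feathers(rex), metal(item2), red(item2), signed(rex), small(item2), stale(rex), swims(rex), wooden(rex)

[1] (i) [red(item2) :- bird(rex).]; (viii) [blue(item2) :- small(item2), active(item2).]; (x) [swims(rex) :- metal(item2).]. ⇒ new: red(item2), blue(item2), swims(rex).
[2] (iii) [stale(rex) :- red(item2), blue(item2).]. ⇒ new: stale(rex).
[3] (ii) [signed(rex) :- stale(rex), metal(item2).]; (v) [wooden(rex) :- green(rex), stale(rex).]. ⇒ new: signed(rex), wooden(rex).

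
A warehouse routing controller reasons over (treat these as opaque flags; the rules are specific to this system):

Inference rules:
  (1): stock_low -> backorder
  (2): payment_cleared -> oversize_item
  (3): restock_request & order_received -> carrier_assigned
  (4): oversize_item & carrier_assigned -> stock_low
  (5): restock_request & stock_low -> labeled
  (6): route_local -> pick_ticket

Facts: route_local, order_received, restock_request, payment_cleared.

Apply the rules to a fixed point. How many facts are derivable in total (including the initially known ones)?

[1] (2) [payment_cleared -> oversize_item]; (3) [restock_request & order_received -> carrier_assigned]; (6) [route_local -> pick_ticket]. ⇒ new: oversize_item, carrier_assigned, pick_ticket.
[2] (4) [oversize_item & carrier_assigned -> stock_low]. ⇒ new: stock_low.
[3] (1) [stock_low -> backorder]; (5) [restock_request & stock_low -> labeled]. ⇒ new: backorder, labeled.
Closure: {backorder, carrier_assigned, labeled, order_received, oversize_item, payment_cleared, pick_ticket, restock_request, route_local, stock_low} — 10 facts.

10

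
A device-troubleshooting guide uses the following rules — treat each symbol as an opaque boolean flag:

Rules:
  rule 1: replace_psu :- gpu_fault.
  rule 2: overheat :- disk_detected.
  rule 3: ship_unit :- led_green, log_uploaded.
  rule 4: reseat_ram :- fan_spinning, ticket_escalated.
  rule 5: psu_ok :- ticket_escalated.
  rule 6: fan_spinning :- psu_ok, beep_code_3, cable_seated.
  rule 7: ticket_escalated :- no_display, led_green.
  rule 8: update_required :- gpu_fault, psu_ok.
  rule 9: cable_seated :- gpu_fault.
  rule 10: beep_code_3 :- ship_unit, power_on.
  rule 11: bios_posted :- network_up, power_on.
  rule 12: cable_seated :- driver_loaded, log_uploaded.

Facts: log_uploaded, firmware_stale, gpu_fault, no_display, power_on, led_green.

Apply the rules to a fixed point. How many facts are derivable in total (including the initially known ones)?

15

[1] rule 1 [replace_psu :- gpu_fault.]; rule 3 [ship_unit :- led_green, log_uploaded.]; rule 7 [ticket_escalated :- no_display, led_green.]; rule 9 [cable_seated :- gpu_fault.]. ⇒ new: replace_psu, ship_unit, ticket_escalated, cable_seated.
[2] rule 5 [psu_ok :- ticket_escalated.]; rule 10 [beep_code_3 :- ship_unit, power_on.]. ⇒ new: psu_ok, beep_code_3.
[3] rule 6 [fan_spinning :- psu_ok, beep_code_3, cable_seated.]; rule 8 [update_required :- gpu_fault, psu_ok.]. ⇒ new: fan_spinning, update_required.
[4] rule 4 [reseat_ram :- fan_spinning, ticket_escalated.]. ⇒ new: reseat_ram.
Closure: {beep_code_3, cable_seated, fan_spinning, firmware_stale, gpu_fault, led_green, log_uploaded, no_display, power_on, psu_ok, replace_psu, reseat_ram, ship_unit, ticket_escalated, update_required} — 15 facts.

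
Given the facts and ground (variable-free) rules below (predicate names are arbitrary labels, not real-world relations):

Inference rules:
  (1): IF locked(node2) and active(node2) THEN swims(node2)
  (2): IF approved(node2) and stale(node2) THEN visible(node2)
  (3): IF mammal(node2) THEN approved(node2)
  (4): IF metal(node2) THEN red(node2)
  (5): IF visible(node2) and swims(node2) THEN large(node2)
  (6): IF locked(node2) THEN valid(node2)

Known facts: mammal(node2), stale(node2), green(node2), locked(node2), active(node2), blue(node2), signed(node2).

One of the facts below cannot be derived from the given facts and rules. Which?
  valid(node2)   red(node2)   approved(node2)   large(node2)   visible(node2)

Round 1: (1) [IF locked(node2) and active(node2) THEN swims(node2)]; (3) [IF mammal(node2) THEN approved(node2)]; (6) [IF locked(node2) THEN valid(node2)]. Adds swims(node2), approved(node2), valid(node2).
Round 2: (2) [IF approved(node2) and stale(node2) THEN visible(node2)]. Adds visible(node2).
Round 3: (5) [IF visible(node2) and swims(node2) THEN large(node2)]. Adds large(node2).
Derived: large(node2) (round 3), valid(node2) (round 1), approved(node2) (round 1), visible(node2) (round 2). red(node2) never appears in any round.

red(node2)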